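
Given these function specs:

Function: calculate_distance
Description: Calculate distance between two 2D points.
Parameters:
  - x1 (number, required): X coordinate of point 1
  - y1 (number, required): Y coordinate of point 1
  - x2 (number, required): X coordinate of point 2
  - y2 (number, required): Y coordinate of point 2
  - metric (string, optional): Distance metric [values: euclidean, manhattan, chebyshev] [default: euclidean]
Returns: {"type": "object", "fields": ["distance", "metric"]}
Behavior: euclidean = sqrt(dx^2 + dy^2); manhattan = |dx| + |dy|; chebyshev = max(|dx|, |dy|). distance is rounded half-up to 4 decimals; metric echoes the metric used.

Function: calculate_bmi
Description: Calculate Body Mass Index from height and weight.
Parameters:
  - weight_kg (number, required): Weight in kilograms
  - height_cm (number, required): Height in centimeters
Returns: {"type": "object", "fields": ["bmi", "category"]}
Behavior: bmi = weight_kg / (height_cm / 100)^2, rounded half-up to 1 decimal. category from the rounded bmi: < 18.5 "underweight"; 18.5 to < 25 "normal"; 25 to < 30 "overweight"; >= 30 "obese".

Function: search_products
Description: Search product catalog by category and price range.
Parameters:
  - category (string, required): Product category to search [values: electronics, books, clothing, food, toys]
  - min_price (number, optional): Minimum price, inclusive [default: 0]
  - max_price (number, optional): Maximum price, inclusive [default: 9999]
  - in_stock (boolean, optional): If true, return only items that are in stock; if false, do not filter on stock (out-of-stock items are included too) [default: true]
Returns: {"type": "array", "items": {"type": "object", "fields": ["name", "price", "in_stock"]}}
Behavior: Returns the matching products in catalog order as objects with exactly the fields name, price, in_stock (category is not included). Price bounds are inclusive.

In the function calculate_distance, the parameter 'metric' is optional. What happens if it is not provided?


The calculate_distance spec declares:
  - metric (string, optional): Distance metric [values: euclidean, manhattan, chebyshev] [default: euclidean]
It defaults to euclidean


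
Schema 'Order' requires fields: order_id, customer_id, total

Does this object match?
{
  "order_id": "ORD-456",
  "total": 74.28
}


Checking required fields...
Missing: customer_id
Invalid - missing required field 'customer_id'


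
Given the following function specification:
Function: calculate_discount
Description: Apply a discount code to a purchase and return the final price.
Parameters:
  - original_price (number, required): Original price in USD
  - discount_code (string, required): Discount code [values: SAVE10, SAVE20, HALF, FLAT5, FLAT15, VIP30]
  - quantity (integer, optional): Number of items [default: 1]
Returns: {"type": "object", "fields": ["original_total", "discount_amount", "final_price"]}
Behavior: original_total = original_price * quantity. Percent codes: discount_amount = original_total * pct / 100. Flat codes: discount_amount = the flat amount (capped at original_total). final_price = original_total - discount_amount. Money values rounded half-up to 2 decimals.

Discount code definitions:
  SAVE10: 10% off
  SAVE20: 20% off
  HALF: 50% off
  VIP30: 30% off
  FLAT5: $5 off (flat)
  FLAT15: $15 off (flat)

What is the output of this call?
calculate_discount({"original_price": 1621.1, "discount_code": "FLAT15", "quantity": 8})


original_total = 1621.1 * 8 = 12968.80
FLAT15 = $15 flat: discount_amount = min(15.00, 12968.80) = 15.00
final_price = 12968.80 - 15.00 = 12953.80
Output:
{"original_total": 12968.8, "discount_amount": 15.0, "final_price": 12953.8}


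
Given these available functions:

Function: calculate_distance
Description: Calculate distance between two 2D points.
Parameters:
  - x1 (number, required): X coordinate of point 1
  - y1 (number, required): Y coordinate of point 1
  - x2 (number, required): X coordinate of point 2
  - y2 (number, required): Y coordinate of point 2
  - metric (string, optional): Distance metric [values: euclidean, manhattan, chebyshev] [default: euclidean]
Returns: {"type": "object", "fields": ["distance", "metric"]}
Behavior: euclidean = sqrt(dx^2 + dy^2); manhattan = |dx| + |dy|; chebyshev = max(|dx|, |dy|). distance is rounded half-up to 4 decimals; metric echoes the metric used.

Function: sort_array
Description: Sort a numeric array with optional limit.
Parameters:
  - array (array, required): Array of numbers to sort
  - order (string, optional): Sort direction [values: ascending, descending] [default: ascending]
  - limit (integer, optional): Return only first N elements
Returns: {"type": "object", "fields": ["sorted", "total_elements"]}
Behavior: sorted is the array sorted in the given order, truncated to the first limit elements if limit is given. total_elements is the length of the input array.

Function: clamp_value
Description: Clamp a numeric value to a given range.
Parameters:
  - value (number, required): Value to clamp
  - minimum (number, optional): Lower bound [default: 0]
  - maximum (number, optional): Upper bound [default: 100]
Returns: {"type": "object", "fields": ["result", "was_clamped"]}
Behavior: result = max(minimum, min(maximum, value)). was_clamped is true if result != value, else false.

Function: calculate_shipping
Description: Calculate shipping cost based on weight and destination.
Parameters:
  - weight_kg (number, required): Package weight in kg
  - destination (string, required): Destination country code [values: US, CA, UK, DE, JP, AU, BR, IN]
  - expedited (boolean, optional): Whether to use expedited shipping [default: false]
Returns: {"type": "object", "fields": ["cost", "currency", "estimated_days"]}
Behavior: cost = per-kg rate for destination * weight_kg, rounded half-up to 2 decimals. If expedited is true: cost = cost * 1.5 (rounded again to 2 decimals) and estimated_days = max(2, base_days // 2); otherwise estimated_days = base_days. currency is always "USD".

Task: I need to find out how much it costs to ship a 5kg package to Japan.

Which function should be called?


The task needs a function whose description is: Calculate shipping cost based on weight and destination.
calculate_shipping


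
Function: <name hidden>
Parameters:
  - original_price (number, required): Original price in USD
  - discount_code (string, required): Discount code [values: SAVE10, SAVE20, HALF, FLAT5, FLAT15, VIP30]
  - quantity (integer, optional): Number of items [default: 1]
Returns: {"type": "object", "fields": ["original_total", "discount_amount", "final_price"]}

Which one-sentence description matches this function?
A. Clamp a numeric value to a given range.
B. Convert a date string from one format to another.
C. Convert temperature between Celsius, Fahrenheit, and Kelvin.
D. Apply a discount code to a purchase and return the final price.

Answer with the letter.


Parameters original_price, discount_code, quantity and return ["original_total", "discount_amount", "final_price"] fit: Apply a discount code to a purchase and return the final price.
D


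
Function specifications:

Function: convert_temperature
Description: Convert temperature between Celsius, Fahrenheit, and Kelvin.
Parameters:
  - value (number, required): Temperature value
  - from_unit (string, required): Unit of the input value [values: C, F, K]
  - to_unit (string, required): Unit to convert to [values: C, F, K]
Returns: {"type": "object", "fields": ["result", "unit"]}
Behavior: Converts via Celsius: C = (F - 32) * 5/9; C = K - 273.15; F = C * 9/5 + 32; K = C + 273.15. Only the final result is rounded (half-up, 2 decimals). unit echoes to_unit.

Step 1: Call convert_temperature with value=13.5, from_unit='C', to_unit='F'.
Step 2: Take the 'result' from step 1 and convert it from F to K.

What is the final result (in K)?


Step 1: convert_temperature(value=13.5, from_unit=C, to_unit=F)
  Input already in C: 13.5
  To F: 13.5 * 9/5 + 32 = 56.3
  Round to 2 decimals: 56.3
  -> result = 56.3 F
Step 2: convert_temperature(value=56.3, from_unit=F, to_unit=K)
  To C: (56.3 - 32) * 5/9 = 13.5
  To K: 13.5 + 273.15 = 286.65
  Round to 2 decimals: 286.65
  -> result = 286.65 K
286.65 K


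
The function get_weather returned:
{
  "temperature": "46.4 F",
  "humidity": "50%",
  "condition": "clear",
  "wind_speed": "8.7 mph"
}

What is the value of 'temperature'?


46.4 F


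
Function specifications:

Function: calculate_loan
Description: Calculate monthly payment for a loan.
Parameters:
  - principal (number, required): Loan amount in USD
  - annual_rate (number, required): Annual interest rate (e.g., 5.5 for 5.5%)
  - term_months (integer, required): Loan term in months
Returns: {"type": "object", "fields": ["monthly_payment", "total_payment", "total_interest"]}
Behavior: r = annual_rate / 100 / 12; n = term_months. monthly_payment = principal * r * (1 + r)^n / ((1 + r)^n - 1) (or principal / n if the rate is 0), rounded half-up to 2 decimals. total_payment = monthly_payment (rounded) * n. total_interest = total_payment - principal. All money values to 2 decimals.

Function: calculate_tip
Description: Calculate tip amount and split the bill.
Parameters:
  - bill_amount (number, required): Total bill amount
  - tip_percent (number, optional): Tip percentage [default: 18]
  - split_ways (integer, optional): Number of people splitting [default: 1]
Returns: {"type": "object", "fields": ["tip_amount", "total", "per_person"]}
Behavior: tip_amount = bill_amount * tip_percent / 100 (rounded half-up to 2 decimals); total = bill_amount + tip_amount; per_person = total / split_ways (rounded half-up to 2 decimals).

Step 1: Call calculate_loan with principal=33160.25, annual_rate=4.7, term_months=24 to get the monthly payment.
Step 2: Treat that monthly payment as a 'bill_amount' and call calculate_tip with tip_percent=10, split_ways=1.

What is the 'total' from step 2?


Step 1: calculate_loan(principal=33160.25, annual_rate=4.7, term_months=24)
  r = 4.7 / 100 / 12 = 0.003916666667 (keep full precision)
  (1 + r)^24 = 1.09835806
  monthly_payment = 33160.25 * 0.003916666667 * 1.09835806 / (1.09835806 - 1) = 1450.335167 -> 1450.34
  total_payment = 1450.34 * 24 = 34808.16
  total_interest = 34808.16 - 33160.25 = 1647.91
  -> monthly_payment = 1450.34
Step 2: calculate_tip(bill_amount=1450.34, tip_percent=10, split_ways=1)
  tip_amount = 1450.34 * 10/100 = 145.034 -> 145.03
  total = 1450.34 + 145.03 = 1595.37
  per_person = 1595.37 / 1 = 1595.37 -> 1595.37
  -> total = 1595.37
$1595.37


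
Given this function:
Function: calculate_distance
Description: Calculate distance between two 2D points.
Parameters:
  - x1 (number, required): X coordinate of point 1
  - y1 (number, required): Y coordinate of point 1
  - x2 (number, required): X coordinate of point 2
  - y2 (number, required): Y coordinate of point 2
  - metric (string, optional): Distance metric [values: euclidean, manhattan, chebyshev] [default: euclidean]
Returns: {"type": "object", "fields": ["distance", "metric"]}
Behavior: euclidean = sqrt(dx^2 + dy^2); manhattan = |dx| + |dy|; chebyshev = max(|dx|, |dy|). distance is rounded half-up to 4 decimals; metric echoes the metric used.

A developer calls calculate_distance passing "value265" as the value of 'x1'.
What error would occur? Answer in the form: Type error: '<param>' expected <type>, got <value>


Spec: 'x1' is declared as number; "value265" is a string.
Type error: 'x1' expected number, got "value265"


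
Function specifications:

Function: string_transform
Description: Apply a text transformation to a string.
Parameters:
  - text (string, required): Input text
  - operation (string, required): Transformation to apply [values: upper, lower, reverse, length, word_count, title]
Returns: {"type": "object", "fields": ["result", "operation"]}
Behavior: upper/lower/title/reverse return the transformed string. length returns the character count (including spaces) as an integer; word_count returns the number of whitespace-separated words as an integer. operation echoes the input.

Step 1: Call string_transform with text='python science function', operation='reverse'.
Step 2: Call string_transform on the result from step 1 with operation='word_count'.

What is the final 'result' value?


Step 1: string_transform(text='python science function', operation='reverse')
  -> result = 'noitcnuf ecneics nohtyp'
Step 2: string_transform(text='noitcnuf ecneics nohtyp', operation='word_count')
  words: noitcnuf, ecneics, nohtyp -> 3
  -> result = 3
3


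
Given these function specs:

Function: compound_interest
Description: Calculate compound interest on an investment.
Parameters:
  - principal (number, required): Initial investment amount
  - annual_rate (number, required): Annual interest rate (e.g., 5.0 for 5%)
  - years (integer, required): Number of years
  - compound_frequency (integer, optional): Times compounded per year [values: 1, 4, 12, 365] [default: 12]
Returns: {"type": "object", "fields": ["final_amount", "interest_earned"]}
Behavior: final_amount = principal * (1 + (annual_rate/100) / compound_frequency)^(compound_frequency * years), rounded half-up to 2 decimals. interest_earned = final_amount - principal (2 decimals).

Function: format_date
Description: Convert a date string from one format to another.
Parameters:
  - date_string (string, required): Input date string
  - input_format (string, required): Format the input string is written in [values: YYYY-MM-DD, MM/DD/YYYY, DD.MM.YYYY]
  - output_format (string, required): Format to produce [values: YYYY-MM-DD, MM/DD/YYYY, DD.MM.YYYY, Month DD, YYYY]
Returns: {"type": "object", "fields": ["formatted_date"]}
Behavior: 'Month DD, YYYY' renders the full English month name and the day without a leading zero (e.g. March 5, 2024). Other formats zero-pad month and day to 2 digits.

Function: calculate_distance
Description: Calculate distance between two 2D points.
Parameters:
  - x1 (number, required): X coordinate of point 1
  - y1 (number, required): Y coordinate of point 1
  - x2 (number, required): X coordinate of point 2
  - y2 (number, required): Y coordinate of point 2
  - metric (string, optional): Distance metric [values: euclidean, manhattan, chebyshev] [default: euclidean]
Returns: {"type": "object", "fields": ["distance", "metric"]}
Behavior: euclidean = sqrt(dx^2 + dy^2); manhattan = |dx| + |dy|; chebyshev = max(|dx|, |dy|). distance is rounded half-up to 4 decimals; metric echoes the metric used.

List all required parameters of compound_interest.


Parameters of compound_interest and their required/optional flag:
  principal: required
  annual_rate: required
  years: required
  compound_frequency: optional
annual_rate, principal, years


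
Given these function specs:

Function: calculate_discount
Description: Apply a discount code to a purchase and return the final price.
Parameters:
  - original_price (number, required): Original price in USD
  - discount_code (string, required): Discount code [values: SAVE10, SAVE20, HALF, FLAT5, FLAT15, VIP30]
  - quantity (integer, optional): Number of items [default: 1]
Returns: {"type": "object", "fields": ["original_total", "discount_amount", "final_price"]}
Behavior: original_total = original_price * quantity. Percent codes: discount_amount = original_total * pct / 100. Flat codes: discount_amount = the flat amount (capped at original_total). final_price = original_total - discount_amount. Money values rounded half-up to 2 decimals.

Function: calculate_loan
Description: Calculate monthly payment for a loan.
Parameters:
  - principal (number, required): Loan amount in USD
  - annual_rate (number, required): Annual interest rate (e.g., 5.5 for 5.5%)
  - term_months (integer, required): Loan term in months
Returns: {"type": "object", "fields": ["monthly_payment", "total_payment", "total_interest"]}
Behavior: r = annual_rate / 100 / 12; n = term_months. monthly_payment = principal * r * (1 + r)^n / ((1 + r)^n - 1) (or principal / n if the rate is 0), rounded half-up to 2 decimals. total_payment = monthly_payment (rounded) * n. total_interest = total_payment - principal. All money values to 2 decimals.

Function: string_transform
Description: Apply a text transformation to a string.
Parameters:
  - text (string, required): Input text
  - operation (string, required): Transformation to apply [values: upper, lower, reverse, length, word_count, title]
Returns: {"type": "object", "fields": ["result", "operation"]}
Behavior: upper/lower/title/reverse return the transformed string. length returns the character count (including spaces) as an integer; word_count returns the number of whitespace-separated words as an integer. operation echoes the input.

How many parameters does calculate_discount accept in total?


Parameters of calculate_discount: original_price (required), discount_code (required), quantity (optional)
Total:
3


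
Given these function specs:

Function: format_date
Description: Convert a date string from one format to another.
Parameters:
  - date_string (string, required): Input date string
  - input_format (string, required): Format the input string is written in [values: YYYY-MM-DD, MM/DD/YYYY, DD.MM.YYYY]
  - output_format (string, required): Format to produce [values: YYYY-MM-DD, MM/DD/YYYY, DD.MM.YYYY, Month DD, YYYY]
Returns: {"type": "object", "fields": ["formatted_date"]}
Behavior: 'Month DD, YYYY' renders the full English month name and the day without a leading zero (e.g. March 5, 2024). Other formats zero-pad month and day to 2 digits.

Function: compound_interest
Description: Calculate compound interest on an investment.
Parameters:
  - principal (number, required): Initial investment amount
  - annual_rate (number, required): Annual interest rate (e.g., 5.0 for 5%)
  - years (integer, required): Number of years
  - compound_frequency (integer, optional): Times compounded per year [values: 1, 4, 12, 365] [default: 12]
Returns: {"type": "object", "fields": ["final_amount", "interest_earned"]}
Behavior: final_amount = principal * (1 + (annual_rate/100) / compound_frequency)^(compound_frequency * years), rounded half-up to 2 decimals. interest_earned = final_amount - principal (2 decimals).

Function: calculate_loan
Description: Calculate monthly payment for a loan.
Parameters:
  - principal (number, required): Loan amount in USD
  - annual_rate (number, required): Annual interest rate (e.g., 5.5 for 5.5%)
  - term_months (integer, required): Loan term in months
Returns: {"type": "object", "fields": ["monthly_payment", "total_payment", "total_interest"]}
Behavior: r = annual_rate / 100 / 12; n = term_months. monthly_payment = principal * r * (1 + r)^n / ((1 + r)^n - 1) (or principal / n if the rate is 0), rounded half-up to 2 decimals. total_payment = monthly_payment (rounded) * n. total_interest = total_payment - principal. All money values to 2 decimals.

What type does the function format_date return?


The format_date spec declares Returns: {"type": "object", "fields": ["formatted_date"]}
Type:
object


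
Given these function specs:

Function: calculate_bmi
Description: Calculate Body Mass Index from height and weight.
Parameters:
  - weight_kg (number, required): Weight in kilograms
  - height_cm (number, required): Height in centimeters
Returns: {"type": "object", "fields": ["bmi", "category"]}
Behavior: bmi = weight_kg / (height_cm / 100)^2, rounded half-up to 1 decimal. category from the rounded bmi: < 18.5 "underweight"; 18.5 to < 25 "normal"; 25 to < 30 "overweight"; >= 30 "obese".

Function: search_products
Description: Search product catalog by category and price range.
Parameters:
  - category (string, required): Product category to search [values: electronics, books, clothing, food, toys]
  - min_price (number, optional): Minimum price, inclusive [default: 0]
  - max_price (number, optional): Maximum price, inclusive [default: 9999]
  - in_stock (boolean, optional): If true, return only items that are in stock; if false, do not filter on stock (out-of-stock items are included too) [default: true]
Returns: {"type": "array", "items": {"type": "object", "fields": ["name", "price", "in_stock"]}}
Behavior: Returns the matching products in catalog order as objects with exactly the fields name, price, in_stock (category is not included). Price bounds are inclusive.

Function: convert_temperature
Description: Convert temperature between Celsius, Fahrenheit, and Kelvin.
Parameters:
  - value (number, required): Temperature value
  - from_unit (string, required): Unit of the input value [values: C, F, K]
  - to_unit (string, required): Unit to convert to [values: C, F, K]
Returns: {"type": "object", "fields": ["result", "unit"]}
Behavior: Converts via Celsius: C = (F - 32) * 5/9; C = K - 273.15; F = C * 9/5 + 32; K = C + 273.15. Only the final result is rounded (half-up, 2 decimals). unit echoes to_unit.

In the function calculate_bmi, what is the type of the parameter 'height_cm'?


The calculate_bmi spec declares:
  - height_cm (number, required): Height in centimeters
Type:
number


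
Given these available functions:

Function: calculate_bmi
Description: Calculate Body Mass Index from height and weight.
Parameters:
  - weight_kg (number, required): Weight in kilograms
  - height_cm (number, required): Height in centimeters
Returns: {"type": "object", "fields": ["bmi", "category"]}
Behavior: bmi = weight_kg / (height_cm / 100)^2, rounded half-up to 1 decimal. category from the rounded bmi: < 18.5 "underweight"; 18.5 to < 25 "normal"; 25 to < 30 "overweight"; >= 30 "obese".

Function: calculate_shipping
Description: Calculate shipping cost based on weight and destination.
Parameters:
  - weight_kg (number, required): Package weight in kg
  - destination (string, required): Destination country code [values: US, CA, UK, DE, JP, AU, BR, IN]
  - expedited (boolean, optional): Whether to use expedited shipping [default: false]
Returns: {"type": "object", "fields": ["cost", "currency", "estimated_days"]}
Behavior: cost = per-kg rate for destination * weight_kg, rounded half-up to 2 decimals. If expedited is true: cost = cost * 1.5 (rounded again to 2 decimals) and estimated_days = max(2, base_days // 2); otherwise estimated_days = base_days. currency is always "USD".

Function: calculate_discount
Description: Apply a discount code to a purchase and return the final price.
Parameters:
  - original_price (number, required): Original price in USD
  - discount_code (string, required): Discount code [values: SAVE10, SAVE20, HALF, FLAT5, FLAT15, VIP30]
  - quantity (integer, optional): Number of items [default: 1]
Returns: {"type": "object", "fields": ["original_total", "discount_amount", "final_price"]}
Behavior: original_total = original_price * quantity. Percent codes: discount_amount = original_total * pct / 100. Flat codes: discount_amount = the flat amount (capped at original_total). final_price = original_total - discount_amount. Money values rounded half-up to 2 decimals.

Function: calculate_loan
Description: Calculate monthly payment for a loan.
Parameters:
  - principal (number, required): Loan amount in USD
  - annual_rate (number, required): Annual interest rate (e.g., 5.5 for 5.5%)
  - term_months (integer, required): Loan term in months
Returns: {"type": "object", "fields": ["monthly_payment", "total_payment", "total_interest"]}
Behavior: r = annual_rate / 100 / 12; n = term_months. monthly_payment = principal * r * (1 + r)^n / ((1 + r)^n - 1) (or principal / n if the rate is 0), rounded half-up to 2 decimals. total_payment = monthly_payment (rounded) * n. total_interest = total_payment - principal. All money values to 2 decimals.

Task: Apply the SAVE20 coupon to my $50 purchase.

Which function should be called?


The task needs a function whose description is: Apply a discount code to a purchase and return the final price.
calculate_discount


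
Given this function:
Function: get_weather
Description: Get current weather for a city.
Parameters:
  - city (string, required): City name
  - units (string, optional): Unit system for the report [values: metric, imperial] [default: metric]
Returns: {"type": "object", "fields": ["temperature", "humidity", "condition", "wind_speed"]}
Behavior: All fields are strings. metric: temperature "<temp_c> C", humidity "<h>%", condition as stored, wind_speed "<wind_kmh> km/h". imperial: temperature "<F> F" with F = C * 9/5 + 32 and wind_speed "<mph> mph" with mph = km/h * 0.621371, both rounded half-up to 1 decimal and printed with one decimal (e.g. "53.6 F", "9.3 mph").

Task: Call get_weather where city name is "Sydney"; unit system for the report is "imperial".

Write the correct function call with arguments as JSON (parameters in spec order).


Mapping each described value to its parameter name:
  'City name' -> city = "Sydney"
  'Unit system for the report' -> units = "imperial"
get_weather({"city": "Sydney", "units": "imperial"})


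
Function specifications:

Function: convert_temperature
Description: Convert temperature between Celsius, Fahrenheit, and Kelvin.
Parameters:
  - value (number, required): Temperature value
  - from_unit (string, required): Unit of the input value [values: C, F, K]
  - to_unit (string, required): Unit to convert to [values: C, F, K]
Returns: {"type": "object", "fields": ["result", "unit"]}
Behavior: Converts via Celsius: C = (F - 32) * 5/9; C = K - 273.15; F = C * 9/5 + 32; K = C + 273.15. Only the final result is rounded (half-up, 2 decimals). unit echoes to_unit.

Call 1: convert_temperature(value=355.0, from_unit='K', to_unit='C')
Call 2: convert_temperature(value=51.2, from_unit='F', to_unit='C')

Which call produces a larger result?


Call 1:
  To C: 355 - 273.15 = 81.85
  Target is C: 81.85
  Round to 2 decimals: 81.85
  -> 81.85 C
Call 2:
  To C: (51.2 - 32) * 5/9 = 10.666667
  Target is C: 10.666667
  Round to 2 decimals: 10.67
  -> 10.67 C
Call 1 (81.85 C)


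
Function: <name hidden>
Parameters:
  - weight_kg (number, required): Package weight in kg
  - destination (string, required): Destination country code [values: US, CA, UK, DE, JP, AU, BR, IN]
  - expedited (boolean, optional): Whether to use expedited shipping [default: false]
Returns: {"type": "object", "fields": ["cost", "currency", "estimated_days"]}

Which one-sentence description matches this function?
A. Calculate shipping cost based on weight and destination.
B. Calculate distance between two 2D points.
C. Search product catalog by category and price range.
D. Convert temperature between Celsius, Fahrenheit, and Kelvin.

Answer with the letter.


Parameters weight_kg, destination, expedited and return ["cost", "currency", "estimated_days"] fit: Calculate shipping cost based on weight and destination.
A


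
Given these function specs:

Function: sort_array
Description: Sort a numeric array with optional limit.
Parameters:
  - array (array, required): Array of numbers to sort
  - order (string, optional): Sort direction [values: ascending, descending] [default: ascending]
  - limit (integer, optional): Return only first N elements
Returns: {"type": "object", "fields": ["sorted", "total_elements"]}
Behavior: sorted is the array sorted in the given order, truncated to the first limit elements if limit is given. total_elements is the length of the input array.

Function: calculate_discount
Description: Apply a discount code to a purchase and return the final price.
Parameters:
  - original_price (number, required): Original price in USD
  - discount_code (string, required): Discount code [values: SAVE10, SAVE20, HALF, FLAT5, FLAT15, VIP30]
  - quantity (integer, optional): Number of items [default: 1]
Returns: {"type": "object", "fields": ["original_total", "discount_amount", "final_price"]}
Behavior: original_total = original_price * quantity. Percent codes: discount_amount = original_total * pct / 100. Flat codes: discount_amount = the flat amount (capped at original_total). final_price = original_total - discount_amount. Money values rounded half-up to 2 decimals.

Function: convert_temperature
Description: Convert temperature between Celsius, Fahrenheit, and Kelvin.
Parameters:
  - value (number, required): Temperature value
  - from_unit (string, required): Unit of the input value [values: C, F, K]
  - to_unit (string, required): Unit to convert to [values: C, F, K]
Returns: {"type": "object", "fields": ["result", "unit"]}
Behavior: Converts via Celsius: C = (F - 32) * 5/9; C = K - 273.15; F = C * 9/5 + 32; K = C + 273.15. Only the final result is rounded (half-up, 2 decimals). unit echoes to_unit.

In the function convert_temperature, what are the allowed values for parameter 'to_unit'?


The convert_temperature spec declares:
  - to_unit (string, required): Unit to convert to [values: C, F, K]
Allowed values:
C, F, K


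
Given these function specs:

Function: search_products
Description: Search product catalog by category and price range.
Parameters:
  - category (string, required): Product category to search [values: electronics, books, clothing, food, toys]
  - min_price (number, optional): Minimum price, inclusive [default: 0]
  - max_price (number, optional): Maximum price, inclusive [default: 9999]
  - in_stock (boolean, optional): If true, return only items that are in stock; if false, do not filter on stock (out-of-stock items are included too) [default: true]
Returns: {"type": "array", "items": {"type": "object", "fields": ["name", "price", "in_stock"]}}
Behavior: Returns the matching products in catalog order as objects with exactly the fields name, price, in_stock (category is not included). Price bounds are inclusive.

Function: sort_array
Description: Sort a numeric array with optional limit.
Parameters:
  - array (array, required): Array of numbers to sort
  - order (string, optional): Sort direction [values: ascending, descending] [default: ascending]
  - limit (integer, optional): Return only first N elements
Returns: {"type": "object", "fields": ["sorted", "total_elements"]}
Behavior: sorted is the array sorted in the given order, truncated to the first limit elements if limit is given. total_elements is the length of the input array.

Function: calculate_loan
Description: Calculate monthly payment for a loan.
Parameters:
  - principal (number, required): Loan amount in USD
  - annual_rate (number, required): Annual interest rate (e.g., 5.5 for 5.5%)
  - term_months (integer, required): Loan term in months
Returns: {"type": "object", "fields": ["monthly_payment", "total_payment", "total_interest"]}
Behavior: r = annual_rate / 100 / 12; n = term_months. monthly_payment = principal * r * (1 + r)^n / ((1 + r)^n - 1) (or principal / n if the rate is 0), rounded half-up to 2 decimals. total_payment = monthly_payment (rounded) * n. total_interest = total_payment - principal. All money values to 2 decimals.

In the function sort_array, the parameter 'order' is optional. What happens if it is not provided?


The sort_array spec declares:
  - order (string, optional): Sort direction [values: ascending, descending] [default: ascending]
It defaults to ascending


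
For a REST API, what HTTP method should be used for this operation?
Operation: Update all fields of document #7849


GET = read, POST = create, PUT = update/replace, DELETE = remove
This operation is an update/replace.
PUT


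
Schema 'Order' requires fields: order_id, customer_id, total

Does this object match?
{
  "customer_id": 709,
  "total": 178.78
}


Checking required fields...
Missing: order_id
Invalid - missing required field 'order_id'


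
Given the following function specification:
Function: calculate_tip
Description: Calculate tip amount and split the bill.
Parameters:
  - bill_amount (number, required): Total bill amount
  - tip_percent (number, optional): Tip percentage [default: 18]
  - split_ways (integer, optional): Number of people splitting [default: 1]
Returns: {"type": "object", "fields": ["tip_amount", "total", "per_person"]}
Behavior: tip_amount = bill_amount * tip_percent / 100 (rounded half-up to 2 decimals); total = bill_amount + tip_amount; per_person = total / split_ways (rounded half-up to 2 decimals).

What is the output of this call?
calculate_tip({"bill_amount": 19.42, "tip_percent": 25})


Defaults applied: split_ways=1
tip_amount = 19.42 * 25/100 = 4.855 -> 4.86
total = 19.42 + 4.86 = 24.28
per_person = 24.28 / 1 = 24.28 -> 24.28
Output:
{"tip_amount": 4.86, "total": 24.28, "per_person": 24.28}


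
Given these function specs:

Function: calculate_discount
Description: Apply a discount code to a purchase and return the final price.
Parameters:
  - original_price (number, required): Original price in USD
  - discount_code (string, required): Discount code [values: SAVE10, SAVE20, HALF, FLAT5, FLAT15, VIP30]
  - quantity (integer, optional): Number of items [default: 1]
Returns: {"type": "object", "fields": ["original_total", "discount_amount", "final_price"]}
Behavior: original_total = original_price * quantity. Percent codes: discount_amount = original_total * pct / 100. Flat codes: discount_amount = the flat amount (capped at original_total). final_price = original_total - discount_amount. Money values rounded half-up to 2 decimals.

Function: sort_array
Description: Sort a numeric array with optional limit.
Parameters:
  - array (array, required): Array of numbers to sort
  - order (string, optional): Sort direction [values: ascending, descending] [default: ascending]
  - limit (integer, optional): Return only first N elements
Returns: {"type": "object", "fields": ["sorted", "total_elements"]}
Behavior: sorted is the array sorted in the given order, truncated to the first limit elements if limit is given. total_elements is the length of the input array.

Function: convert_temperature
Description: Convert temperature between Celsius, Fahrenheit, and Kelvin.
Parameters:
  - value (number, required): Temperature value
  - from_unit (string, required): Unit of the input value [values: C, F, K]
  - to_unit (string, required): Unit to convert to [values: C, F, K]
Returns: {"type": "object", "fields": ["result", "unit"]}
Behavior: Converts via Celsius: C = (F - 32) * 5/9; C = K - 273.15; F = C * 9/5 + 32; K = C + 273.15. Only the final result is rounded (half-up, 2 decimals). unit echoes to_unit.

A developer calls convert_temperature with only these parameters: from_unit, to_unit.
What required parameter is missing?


Required parameters: value, from_unit, to_unit
Provided: from_unit, to_unit
Missing: value
value


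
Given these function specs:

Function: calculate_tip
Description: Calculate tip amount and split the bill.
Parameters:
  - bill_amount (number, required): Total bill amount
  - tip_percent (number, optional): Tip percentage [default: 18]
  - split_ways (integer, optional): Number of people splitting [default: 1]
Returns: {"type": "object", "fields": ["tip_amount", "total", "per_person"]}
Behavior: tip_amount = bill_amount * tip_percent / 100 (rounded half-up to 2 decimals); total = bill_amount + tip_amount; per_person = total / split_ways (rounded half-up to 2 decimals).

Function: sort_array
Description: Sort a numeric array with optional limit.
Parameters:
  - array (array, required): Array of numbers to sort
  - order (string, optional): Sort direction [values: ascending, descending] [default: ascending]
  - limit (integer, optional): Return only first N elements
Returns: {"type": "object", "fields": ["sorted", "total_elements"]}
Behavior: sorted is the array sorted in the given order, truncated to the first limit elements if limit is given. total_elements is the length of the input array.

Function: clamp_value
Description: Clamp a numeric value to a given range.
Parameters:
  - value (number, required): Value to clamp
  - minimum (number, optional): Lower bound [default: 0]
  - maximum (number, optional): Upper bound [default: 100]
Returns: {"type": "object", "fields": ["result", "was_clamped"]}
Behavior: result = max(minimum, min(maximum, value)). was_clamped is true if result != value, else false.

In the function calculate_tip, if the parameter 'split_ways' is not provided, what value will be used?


The calculate_tip spec declares:
  - split_ways (integer, optional): Number of people splitting [default: 1]
Default:
1


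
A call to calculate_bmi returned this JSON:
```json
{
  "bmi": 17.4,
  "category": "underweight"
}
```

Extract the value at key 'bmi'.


17.4


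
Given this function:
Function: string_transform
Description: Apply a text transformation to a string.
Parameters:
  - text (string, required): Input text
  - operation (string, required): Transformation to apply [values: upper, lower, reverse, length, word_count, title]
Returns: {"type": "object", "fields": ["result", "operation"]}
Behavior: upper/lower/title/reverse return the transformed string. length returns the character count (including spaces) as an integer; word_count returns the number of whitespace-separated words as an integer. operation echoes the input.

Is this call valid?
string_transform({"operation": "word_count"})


Checking required parameters...
Missing required parameter: text
Invalid - missing required parameter 'text'


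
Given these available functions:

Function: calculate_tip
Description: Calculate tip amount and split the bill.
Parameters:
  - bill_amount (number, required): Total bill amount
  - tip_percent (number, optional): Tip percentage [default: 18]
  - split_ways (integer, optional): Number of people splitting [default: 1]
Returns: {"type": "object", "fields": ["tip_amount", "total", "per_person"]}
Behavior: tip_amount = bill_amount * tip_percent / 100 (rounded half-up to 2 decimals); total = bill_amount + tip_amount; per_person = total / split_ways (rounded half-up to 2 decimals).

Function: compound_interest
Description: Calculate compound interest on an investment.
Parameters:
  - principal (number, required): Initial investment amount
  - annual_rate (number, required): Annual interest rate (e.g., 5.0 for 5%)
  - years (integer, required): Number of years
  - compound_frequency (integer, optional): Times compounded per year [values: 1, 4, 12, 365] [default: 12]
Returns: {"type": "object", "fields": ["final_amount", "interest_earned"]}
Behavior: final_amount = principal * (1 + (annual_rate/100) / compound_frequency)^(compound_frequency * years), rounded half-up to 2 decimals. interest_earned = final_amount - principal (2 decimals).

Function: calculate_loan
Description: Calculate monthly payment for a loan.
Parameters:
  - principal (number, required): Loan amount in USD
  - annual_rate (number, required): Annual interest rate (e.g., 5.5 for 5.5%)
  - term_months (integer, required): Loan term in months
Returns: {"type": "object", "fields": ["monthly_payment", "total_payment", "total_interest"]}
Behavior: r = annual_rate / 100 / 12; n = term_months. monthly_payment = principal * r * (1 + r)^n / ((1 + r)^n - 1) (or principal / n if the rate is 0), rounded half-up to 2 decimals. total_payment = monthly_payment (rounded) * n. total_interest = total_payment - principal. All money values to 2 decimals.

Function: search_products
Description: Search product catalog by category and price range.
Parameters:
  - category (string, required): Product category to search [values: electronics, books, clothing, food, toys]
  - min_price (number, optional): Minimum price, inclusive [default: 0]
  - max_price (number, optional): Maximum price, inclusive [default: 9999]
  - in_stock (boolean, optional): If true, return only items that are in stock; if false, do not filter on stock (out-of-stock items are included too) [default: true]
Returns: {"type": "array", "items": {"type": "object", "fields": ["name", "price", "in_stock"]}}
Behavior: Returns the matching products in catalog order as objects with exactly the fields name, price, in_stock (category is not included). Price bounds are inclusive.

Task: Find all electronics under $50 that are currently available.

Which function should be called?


The task needs a function whose description is: Search product catalog by category and price range.
search_products


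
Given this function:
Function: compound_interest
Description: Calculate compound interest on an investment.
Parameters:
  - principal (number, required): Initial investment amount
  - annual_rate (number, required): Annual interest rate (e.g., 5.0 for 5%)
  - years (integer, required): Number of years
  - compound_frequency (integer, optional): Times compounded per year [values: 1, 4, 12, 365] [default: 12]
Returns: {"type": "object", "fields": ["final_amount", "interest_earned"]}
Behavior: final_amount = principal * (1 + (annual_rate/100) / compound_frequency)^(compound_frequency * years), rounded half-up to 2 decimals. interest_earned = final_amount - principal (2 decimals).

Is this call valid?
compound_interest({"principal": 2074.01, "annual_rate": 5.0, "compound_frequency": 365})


Checking required parameters...
Missing required parameter: years
Invalid - missing required parameter 'years'
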